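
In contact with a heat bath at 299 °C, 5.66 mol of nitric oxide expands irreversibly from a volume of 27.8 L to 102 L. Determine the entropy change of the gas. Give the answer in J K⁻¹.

ΔS_gas = 61.2 J/K

Entropy is a state function, so ΔS_gas depends only on the end states.
For an isothermal ideal gas ΔS_gas = nR ln(V₂/V₁) = 5.66 × 8.314 × ln(102/27.8) = 61.2 J/K.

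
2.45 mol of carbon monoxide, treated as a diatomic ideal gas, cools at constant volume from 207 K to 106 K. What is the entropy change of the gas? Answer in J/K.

At constant volume, ΔS = nC_V ln(T₂/T₁) with C_V = 5R/2 = 20.79 J mol⁻¹ K⁻¹.
ΔS = 2.45 × 20.79 × ln(106/207) = -34.1 J/K.

ΔS = -34.1 J/K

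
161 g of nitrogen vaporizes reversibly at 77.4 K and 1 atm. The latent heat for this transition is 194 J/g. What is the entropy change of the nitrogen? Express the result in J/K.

ΔS = 404 J/K

Heat absorbed by the substance: Q = mL = 161 × 194 = 31234 J.
At constant T, ΔS = Q_rev/T = 31234 / 77.4 = 404 J/K.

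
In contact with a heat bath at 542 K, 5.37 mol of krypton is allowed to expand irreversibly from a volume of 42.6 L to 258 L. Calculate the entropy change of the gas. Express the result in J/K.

ΔS_gas = 80.4 J/K

Entropy is a state function, so ΔS_gas depends only on the end states.
For an isothermal ideal gas ΔS_gas = nR ln(V₂/V₁) = 5.37 × 8.314 × ln(258/42.6) = 80.4 J/K.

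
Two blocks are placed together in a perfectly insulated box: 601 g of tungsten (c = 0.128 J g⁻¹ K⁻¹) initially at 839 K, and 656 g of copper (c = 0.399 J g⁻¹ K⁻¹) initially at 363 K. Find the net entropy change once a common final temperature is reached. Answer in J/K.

ΔS_total = 23.8 J/K

Energy balance: T_f = (m₁c₁T₁ + m₂c₂T₂)/(m₁c₁ + m₂c₂) = 471.12 K.
ΔS₁ = m₁c₁ ln(T_f/T₁) = 76.928 × ln(471.12/839) = -44.39 J/K.
ΔS₂ = m₂c₂ ln(T_f/T₂) = 261.744 × ln(471.12/363) = 68.24 J/K.
ΔS_total = -44.39 + 68.24 = 23.8 J/K.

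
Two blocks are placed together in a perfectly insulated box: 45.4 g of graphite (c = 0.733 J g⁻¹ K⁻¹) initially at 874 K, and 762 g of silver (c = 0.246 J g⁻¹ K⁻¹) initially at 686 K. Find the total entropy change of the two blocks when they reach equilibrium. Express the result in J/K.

Energy balance: T_f = (m₁c₁T₁ + m₂c₂T₂)/(m₁c₁ + m₂c₂) = 714.34 K.
ΔS₁ = m₁c₁ ln(T_f/T₁) = 33.2782 × ln(714.34/874) = -6.7128 J/K.
ΔS₂ = m₂c₂ ln(T_f/T₂) = 187.452 × ln(714.34/686) = 7.5893 J/K.
ΔS_total = -6.7128 + 7.5893 = 0.877 J/K.

ΔS_total = 0.877 J/K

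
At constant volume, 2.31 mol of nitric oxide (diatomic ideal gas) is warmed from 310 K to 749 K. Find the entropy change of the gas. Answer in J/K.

At constant volume, ΔS = nC_V ln(T₂/T₁) with C_V = 5R/2 = 20.79 J mol⁻¹ K⁻¹.
ΔS = 2.31 × 20.79 × ln(749/310) = 42.4 J/K.

ΔS = 42.4 J/K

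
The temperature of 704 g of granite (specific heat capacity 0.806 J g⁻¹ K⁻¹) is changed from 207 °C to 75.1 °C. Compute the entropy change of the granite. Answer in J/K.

In kelvin: T₁ = 480.15 K, T₂ = 348.25 K. ΔS = ∫dQ_rev/T = m c ln(T₂/T₁) = 704 × 0.806 × ln(348.25/480.15) = -182 J/K.

ΔS = -182 J/K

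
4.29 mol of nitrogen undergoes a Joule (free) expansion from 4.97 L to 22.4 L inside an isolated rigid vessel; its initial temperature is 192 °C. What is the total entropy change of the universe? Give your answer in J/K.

ΔS_universe = 53.7 J/K

For an ideal gas in free expansion Q = 0 and W = 0, so T is unchanged.
Entropy is a state function; using a reversible isothermal path, ΔS_gas = nR ln(V₂/V₁) = 4.29 × 8.314 × ln(22.4/4.97) = 53.7 J/K.
The insulated surroundings exchange no heat, so ΔS_surr = 0 and ΔS_universe = ΔS_gas.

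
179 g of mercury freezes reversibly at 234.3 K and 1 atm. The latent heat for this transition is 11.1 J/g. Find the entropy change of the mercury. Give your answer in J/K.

Heat released by the substance: Q = −mL = −179 × 11.1 = −1986.9 J.
At constant T, ΔS = Q_rev/T = −1986.9 / 234.3 = -8.48 J/K.

ΔS = -8.48 J/K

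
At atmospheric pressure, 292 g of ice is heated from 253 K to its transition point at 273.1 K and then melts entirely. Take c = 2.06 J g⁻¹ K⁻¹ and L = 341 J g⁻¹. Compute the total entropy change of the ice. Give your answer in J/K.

ΔS = 411 J/K

Warming step: ΔS₁ = m c ln(T_tr/T_i) = 292 × 2.06 × ln(273.1/253) = 45.99 J/K.
Phase change: ΔS₂ = +mL/T_tr = 292 × 341 / 273.1 = 364.6 J/K.
ΔS_total = (45.99) + (364.6) = 411 J/K.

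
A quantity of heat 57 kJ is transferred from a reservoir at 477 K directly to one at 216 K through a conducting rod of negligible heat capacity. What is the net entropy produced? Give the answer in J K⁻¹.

ΔS_total = 144 J/K

ΔS_hot = −Q/T_H = −57000/477 = -119.5 J/K and ΔS_cold = +Q/T_C = 57000/216 = 263.9 J/K.
ΔS_total = -119.5 + 263.9 = 144 J/K, positive as the second law requires.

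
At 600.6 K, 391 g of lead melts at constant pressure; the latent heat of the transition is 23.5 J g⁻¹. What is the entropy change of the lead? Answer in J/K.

ΔS = 15.3 J/K

Heat absorbed by the substance: Q = mL = 391 × 23.5 = 9188.5 J.
At constant T, ΔS = Q_rev/T = 9188.5 / 600.6 = 15.3 J/K.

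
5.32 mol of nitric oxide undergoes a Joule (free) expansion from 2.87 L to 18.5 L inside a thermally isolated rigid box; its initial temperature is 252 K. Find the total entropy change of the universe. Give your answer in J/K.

ΔS_universe = 82.4 J/K

No heat is exchanged and no work is done, so the ideal-gas temperature stays constant.
Entropy is a state function; using a reversible isothermal path, ΔS_gas = nR ln(V₂/V₁) = 5.32 × 8.314 × ln(18.5/2.87) = 82.4 J/K.
The insulated surroundings exchange no heat, so ΔS_surr = 0 and ΔS_universe = ΔS_gas.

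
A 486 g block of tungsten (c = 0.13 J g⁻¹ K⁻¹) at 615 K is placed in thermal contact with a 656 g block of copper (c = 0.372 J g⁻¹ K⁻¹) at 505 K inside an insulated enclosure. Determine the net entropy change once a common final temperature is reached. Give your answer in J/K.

Energy balance: T_f = (m₁c₁T₁ + m₂c₂T₂)/(m₁c₁ + m₂c₂) = 527.62 K.
ΔS₁ = m₁c₁ ln(T_f/T₁) = 63.18 × ln(527.62/615) = -9.682 J/K.
ΔS₂ = m₂c₂ ln(T_f/T₂) = 244.032 × ln(527.62/505) = 10.69 J/K.
ΔS_total = -9.682 + 10.69 = 1.01 J/K.

ΔS_total = 1.01 J/K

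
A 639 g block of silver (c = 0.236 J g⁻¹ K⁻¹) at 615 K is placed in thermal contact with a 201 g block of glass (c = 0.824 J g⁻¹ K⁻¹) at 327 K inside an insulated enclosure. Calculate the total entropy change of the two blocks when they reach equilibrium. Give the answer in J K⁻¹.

ΔS_total = 15.6 J/K

Energy balance: T_f = (m₁c₁T₁ + m₂c₂T₂)/(m₁c₁ + m₂c₂) = 464.26 K.
ΔS₁ = m₁c₁ ln(T_f/T₁) = 150.804 × ln(464.26/615) = -42.4 J/K.
ΔS₂ = m₂c₂ ln(T_f/T₂) = 165.624 × ln(464.26/327) = 58.05 J/K.
ΔS_total = -42.4 + 58.05 = 15.6 J/K.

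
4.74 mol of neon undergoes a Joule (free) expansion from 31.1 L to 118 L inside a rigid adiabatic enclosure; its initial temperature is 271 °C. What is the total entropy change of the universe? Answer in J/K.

ΔS_universe = 52.6 J/K

For an ideal gas in free expansion Q = 0 and W = 0, so T is unchanged.
Entropy is a state function; using a reversible isothermal path, ΔS_gas = nR ln(V₂/V₁) = 4.74 × 8.314 × ln(118/31.1) = 52.6 J/K.
The insulated surroundings exchange no heat, so ΔS_surr = 0 and ΔS_universe = ΔS_gas.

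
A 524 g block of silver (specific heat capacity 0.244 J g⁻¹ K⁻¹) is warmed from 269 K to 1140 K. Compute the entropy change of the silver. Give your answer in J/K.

ΔS = ∫dQ_rev/T = m c ln(T₂/T₁) = 524 × 0.244 × ln(1140/269) = 185 J/K.

ΔS = 185 J/K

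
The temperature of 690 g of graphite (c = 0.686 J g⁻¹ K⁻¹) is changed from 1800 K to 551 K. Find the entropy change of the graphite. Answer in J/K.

ΔS = ∫dQ_rev/T = m c ln(T₂/T₁) = 690 × 0.686 × ln(551/1800) = -560 J/K.

ΔS = -560 J/K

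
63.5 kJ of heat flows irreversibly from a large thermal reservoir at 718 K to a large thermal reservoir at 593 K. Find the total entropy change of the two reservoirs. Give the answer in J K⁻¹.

ΔS_total = 18.6 J/K

ΔS_hot = −Q/T_H = −63500/718 = -88.44 J/K and ΔS_cold = +Q/T_C = 63500/593 = 107.08 J/K.
ΔS_total = -88.44 + 107.08 = 18.6 J/K, positive as the second law requires.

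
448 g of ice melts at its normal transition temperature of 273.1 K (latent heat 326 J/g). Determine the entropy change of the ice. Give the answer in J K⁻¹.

Heat absorbed by the substance: Q = mL = 448 × 326 = 146048 J.
At constant T, ΔS = Q_rev/T = 146048 / 273.1 = 535 J/K.

ΔS = 535 J/K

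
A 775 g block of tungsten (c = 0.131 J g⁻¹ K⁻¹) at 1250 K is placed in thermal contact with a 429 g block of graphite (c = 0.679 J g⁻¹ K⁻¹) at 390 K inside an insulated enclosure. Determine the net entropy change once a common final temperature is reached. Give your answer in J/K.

ΔS_total = 58.9 J/K

Energy balance: T_f = (m₁c₁T₁ + m₂c₂T₂)/(m₁c₁ + m₂c₂) = 612.27 K.
ΔS₁ = m₁c₁ ln(T_f/T₁) = 101.525 × ln(612.27/1250) = -72.46 J/K.
ΔS₂ = m₂c₂ ln(T_f/T₂) = 291.291 × ln(612.27/390) = 131.4 J/K.
ΔS_total = -72.46 + 131.4 = 58.9 J/K.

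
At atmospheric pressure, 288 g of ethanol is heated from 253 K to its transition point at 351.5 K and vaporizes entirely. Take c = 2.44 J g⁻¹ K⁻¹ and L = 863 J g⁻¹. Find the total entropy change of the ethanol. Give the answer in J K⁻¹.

Warming step: ΔS₁ = m c ln(T_tr/T_i) = 288 × 2.44 × ln(351.5/253) = 231.1 J/K.
Phase change: ΔS₂ = +mL/T_tr = 288 × 863 / 351.5 = 707.1 J/K.
ΔS_total = (231.1) + (707.1) = 938 J/K.

ΔS = 938 J/K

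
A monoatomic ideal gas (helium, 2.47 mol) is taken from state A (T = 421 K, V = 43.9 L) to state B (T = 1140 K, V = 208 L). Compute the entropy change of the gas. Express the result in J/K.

Entropy is a state function: ΔS = nC_V ln(T₂/T₁) + nR ln(V₂/V₁), with C_V = 3R/2 = 12.47 J mol⁻¹ K⁻¹ for a monoatomic ideal gas.
ΔS = 2.47 × [12.47 × ln(1140/421) + 8.314 × ln(208/43.9)] = 62.6 J/K.

ΔS = 62.6 J/K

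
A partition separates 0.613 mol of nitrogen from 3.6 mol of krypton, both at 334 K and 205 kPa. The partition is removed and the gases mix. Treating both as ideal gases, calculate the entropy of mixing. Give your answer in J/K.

Mole fractions: x_A = 0.613/4.21 = 0.146, x_B = 0.854.
ΔS_mix = −R(n_A ln x_A + n_B ln x_B) = −8.314 × (0.613 ln 0.146 + 3.6 ln 0.854) = 14.5 J/K.

ΔS_mix = 14.5 J/K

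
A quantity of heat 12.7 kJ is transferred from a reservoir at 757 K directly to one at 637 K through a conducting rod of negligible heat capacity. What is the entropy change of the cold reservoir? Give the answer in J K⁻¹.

ΔS_cold = 19.9 J/K

The cold reservoir gains heat Q, so ΔS_cold = +Q/T_C = 12700/637 = 19.9 J/K.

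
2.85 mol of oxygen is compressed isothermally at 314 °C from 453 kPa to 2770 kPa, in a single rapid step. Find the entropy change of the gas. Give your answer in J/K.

ΔS_gas = -42.9 J/K

Entropy is a state function, so ΔS_gas depends only on the end states.
For an isothermal ideal gas ΔS_gas = nR ln(P₁/P₂) = 2.85 × 8.314 × ln(453/2770) = -42.9 J/K.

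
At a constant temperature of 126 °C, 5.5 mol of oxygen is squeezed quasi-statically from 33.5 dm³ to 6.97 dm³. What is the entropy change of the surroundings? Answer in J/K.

For an isothermal ideal gas ΔS_gas = nR ln(V₂/V₁) = 5.5 × 8.314 × ln(6.97/33.5) = -71.8 J/K.
The process is reversible, so ΔS_surr = −ΔS_gas = 71.8 J/K and ΔS_universe = 0.

ΔS_surr = 71.8 J/K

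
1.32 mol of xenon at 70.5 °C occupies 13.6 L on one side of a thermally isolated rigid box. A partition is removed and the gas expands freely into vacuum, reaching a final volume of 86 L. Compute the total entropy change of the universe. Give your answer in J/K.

ΔS_universe = 20.2 J/K

No heat is exchanged and no work is done, so the ideal-gas temperature stays constant.
Entropy is a state function; using a reversible isothermal path, ΔS_gas = nR ln(V₂/V₁) = 1.32 × 8.314 × ln(86/13.6) = 20.2 J/K.
The insulated surroundings exchange no heat, so ΔS_surr = 0 and ΔS_universe = ΔS_gas.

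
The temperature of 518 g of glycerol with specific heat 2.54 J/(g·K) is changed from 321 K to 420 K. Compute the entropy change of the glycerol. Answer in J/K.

ΔS = 354 J/K

ΔS = ∫dQ_rev/T = m c ln(T₂/T₁) = 518 × 2.54 × ln(420/321) = 354 J/K.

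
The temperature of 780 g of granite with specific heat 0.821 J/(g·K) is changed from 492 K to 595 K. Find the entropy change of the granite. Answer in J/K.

ΔS = ∫dQ_rev/T = m c ln(T₂/T₁) = 780 × 0.821 × ln(595/492) = 122 J/K.

ΔS = 122 J/K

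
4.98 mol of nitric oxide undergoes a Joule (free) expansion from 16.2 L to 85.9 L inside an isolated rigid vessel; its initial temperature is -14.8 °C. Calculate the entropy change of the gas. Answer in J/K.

No heat is exchanged and no work is done, so the ideal-gas temperature stays constant.
Entropy is a state function; using a reversible isothermal path, ΔS_gas = nR ln(V₂/V₁) = 4.98 × 8.314 × ln(85.9/16.2) = 69.1 J/K.

ΔS_gas = 69.1 J/K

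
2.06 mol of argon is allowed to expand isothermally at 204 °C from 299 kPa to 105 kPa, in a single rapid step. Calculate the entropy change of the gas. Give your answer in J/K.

ΔS_gas = 17.9 J/K

Entropy is a state function, so ΔS_gas depends only on the end states.
For an isothermal ideal gas ΔS_gas = nR ln(P₁/P₂) = 2.06 × 8.314 × ln(299/105) = 17.9 J/K.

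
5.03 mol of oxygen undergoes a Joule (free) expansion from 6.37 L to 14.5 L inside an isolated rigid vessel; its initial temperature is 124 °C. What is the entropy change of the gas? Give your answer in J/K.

ΔS_gas = 34.4 J/K

No heat is exchanged and no work is done, so the ideal-gas temperature stays constant.
Entropy is a state function; using a reversible isothermal path, ΔS_gas = nR ln(V₂/V₁) = 5.03 × 8.314 × ln(14.5/6.37) = 34.4 J/K.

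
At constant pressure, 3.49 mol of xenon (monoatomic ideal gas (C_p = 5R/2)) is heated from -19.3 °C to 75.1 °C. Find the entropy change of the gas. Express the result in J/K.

ΔS = 22.9 J/K

In kelvin: T₁ = 253.85 K, T₂ = 348.25 K. At constant pressure, ΔS = nC_p ln(T₂/T₁) with C_p = 5R/2 = 20.79 J mol⁻¹ K⁻¹.
ΔS = 3.49 × 20.79 × ln(348.25/253.85) = 22.9 J/K.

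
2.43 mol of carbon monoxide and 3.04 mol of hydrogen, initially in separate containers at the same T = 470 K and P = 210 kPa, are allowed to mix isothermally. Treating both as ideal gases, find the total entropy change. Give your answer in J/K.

Mole fractions: x_A = 2.43/5.47 = 0.444, x_B = 0.556.
ΔS_mix = −R(n_A ln x_A + n_B ln x_B) = −8.314 × (2.43 ln 0.444 + 3.04 ln 0.556) = 31.2 J/K.

ΔS_mix = 31.2 J/K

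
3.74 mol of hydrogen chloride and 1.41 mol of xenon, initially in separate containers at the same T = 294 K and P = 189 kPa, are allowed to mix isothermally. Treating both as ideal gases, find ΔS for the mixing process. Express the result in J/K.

ΔS_mix = 25.1 J/K

Mole fractions: x_A = 3.74/5.15 = 0.726, x_B = 0.274.
ΔS_mix = −R(n_A ln x_A + n_B ln x_B) = −8.314 × (3.74 ln 0.726 + 1.41 ln 0.274) = 25.1 J/K.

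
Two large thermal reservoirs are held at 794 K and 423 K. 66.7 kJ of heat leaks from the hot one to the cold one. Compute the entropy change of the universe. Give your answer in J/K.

ΔS_hot = −Q/T_H = −66700/794 = -84.01 J/K and ΔS_cold = +Q/T_C = 66700/423 = 157.7 J/K.
ΔS_total = -84.01 + 157.7 = 73.7 J/K, positive as the second law requires.

ΔS_total = 73.7 J/K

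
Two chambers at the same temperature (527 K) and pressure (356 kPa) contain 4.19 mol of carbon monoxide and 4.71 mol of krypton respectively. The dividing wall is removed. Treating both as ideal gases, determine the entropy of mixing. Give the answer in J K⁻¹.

ΔS_mix = 51.2 J/K

Mole fractions: x_A = 4.19/8.9 = 0.471, x_B = 0.529.
ΔS_mix = −R(n_A ln x_A + n_B ln x_B) = −8.314 × (4.19 ln 0.471 + 4.71 ln 0.529) = 51.2 J/K.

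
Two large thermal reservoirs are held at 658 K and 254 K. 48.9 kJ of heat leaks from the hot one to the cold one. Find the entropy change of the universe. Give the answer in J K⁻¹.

ΔS_hot = −Q/T_H = −48900/658 = -74.32 J/K and ΔS_cold = +Q/T_C = 48900/254 = 192.5 J/K.
ΔS_total = -74.32 + 192.5 = 118 J/K, positive as the second law requires.

ΔS_total = 118 J/K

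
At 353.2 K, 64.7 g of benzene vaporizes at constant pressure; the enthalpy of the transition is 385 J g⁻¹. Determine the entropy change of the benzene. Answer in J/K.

ΔS = 70.5 J/K

Heat absorbed by the substance: Q = mL = 64.7 × 385 = 24909.5 J.
At constant T, ΔS = Q_rev/T = 24909.5 / 353.2 = 70.5 J/K.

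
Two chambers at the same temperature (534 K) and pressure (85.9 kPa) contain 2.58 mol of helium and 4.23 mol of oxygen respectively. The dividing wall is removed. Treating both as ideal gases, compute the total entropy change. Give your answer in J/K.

ΔS_mix = 37.6 J/K

Mole fractions: x_A = 2.58/6.81 = 0.379, x_B = 0.621.
ΔS_mix = −R(n_A ln x_A + n_B ln x_B) = −8.314 × (2.58 ln 0.379 + 4.23 ln 0.621) = 37.6 J/K.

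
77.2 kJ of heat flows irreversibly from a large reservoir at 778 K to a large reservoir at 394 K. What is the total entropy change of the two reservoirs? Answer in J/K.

ΔS_hot = −Q/T_H = −77200/778 = -99.23 J/K and ΔS_cold = +Q/T_C = 77200/394 = 195.9 J/K.
ΔS_total = -99.23 + 195.9 = 96.7 J/K, positive as the second law requires.

ΔS_total = 96.7 J/K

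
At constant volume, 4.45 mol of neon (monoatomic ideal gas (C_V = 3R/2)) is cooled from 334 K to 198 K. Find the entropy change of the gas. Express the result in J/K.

ΔS = -29 J/K

At constant volume, ΔS = nC_V ln(T₂/T₁) with C_V = 3R/2 = 12.47 J mol⁻¹ K⁻¹.
ΔS = 4.45 × 12.47 × ln(198/334) = -29 J/K.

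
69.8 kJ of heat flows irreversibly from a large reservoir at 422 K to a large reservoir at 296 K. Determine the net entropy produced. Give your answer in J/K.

ΔS_hot = −Q/T_H = −69800/422 = -165.4 J/K and ΔS_cold = +Q/T_C = 69800/296 = 235.8 J/K.
ΔS_total = -165.4 + 235.8 = 70.4 J/K, positive as the second law requires.

ΔS_total = 70.4 J/K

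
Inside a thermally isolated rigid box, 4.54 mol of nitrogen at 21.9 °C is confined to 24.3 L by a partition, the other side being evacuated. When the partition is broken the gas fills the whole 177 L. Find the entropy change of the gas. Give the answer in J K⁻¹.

For an ideal gas in free expansion Q = 0 and W = 0, so T is unchanged.
Entropy is a state function; using a reversible isothermal path, ΔS_gas = nR ln(V₂/V₁) = 4.54 × 8.314 × ln(177/24.3) = 75 J/K.

ΔS_gas = 75 J/K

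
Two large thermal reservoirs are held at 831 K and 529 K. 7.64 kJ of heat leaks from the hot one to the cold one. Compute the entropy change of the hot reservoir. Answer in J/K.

The hot reservoir loses heat Q, so ΔS_hot = −Q/T_H = −7640/831 = -9.19 J/K.

ΔS_hot = -9.19 J/K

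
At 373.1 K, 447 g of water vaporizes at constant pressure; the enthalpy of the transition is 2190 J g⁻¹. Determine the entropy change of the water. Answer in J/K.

ΔS = 2620 J/K

Heat absorbed by the substance: Q = mL = 447 × 2190 = 978930 J.
At constant T, ΔS = Q_rev/T = 978930 / 373.1 = 2620 J/K.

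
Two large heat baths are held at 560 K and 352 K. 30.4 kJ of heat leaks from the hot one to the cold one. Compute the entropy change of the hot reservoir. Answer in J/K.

ΔS_hot = -54.3 J/K

The hot reservoir loses heat Q, so ΔS_hot = −Q/T_H = −30400/560 = -54.3 J/K.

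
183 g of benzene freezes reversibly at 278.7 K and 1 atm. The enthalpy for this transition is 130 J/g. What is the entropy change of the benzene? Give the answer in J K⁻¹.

ΔS = -85.4 J/K

Heat released by the substance: Q = −mL = −183 × 130 = −23790 J.
At constant T, ΔS = Q_rev/T = −23790 / 278.7 = -85.4 J/K.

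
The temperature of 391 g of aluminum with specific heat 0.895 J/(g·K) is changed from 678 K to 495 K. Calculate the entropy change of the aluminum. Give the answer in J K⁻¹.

ΔS = ∫dQ_rev/T = m c ln(T₂/T₁) = 391 × 0.895 × ln(495/678) = -110 J/K.

ΔS = -110 J/K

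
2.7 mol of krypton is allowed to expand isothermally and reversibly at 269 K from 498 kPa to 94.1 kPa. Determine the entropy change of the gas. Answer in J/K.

For an isothermal ideal gas ΔS_gas = nR ln(P₁/P₂) = 2.7 × 8.314 × ln(498/94.1) = 37.4 J/K.

ΔS_gas = 37.4 J/K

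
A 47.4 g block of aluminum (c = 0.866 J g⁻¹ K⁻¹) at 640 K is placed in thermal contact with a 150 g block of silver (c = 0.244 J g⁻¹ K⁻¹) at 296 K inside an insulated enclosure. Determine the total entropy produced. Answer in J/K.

ΔS_total = 5.54 J/K

Energy balance: T_f = (m₁c₁T₁ + m₂c₂T₂)/(m₁c₁ + m₂c₂) = 477.85 K.
ΔS₁ = m₁c₁ ln(T_f/T₁) = 41.0484 × ln(477.85/640) = -11.99 J/K.
ΔS₂ = m₂c₂ ln(T_f/T₂) = 36.6 × ln(477.85/296) = 17.53 J/K.
ΔS_total = -11.99 + 17.53 = 5.54 J/K.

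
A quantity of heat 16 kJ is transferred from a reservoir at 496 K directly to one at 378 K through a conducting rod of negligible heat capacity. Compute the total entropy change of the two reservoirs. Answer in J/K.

ΔS_total = 10.1 J/K

ΔS_hot = −Q/T_H = −16000/496 = -32.26 J/K and ΔS_cold = +Q/T_C = 16000/378 = 42.33 J/K.
ΔS_total = -32.26 + 42.33 = 10.1 J/K, positive as the second law requires.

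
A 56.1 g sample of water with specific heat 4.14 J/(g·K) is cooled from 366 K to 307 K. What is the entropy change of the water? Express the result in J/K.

ΔS = -40.8 J/K

ΔS = ∫dQ_rev/T = m c ln(T₂/T₁) = 56.1 × 4.14 × ln(307/366) = -40.8 J/K.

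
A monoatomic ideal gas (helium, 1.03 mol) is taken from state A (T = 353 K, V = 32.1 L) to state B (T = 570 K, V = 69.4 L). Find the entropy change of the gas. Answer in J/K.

ΔS = 12.8 J/K

Entropy is a state function: ΔS = nC_V ln(T₂/T₁) + nR ln(V₂/V₁), with C_V = 3R/2 = 12.47 J mol⁻¹ K⁻¹ for a monoatomic ideal gas.
ΔS = 1.03 × [12.47 × ln(570/353) + 8.314 × ln(69.4/32.1)] = 12.8 J/K.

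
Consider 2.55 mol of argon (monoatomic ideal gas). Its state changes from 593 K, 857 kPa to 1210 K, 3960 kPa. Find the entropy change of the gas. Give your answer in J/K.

ΔS = nC_p ln(T₂/T₁) − nR ln(P₂/P₁), with C_p = 5R/2 = 20.79 J mol⁻¹ K⁻¹ for a monoatomic ideal gas.
ΔS = 2.55 × [20.79 × ln(1210/593) − 8.314 × ln(3960/857)] = 5.35 J/K.

ΔS = 5.35 J/K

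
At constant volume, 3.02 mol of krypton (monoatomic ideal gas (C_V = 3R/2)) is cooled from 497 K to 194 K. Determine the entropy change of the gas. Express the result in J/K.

ΔS = -35.4 J/K

At constant volume, ΔS = nC_V ln(T₂/T₁) with C_V = 3R/2 = 12.47 J mol⁻¹ K⁻¹.
ΔS = 3.02 × 12.47 × ln(194/497) = -35.4 J/K.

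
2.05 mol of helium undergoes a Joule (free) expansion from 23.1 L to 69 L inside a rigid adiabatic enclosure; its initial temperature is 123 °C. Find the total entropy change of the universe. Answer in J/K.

ΔS_universe = 18.7 J/K

No heat is exchanged and no work is done, so the ideal-gas temperature stays constant.
Entropy is a state function; using a reversible isothermal path, ΔS_gas = nR ln(V₂/V₁) = 2.05 × 8.314 × ln(69/23.1) = 18.7 J/K.
The insulated surroundings exchange no heat, so ΔS_surr = 0 and ΔS_universe = ΔS_gas.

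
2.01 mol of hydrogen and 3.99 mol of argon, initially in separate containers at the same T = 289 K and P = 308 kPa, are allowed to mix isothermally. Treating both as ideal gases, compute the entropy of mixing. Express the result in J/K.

Mole fractions: x_A = 2.01/6 = 0.335, x_B = 0.665.
ΔS_mix = −R(n_A ln x_A + n_B ln x_B) = −8.314 × (2.01 ln 0.335 + 3.99 ln 0.665) = 31.8 J/K.

ΔS_mix = 31.8 J/K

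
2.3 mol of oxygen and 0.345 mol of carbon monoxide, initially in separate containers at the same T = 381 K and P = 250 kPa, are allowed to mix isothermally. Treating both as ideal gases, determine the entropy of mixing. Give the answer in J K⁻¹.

Mole fractions: x_A = 2.3/2.64 = 0.87, x_B = 0.13.
ΔS_mix = −R(n_A ln x_A + n_B ln x_B) = −8.314 × (2.3 ln 0.87 + 0.345 ln 0.13) = 8.52 J/K.

ΔS_mix = 8.52 J/K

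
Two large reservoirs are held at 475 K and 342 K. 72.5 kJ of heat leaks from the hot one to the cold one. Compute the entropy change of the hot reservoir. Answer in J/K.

ΔS_hot = -153 J/K

The hot reservoir loses heat Q, so ΔS_hot = −Q/T_H = −72500/475 = -153 J/K.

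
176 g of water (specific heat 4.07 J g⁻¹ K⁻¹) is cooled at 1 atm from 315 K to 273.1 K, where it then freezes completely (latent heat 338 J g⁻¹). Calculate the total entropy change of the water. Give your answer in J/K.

Cooling step: ΔS₁ = m c ln(T_tr/T_i) = 176 × 4.07 × ln(273.1/315) = -102.2 J/K.
Phase change: ΔS₂ = −mL/T_tr = −176 × 338 / 273.1 = -217.8 J/K.
ΔS_total = (-102.2) + (-217.8) = -320 J/K.

ΔS = -320 J/K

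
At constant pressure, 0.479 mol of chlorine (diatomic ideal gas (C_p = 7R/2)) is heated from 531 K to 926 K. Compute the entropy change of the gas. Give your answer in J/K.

At constant pressure, ΔS = nC_p ln(T₂/T₁) with C_p = 7R/2 = 29.1 J mol⁻¹ K⁻¹.
ΔS = 0.479 × 29.1 × ln(926/531) = 7.75 J/K.

ΔS = 7.75 J/K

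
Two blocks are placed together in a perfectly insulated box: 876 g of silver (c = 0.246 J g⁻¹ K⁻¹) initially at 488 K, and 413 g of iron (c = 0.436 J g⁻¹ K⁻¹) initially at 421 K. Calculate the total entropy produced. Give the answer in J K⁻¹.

Energy balance: T_f = (m₁c₁T₁ + m₂c₂T₂)/(m₁c₁ + m₂c₂) = 457.5 K.
ΔS₁ = m₁c₁ ln(T_f/T₁) = 215.496 × ln(457.5/488) = -13.91 J/K.
ΔS₂ = m₂c₂ ln(T_f/T₂) = 180.068 × ln(457.5/421) = 14.97 J/K.
ΔS_total = -13.91 + 14.97 = 1.06 J/K.

ΔS_total = 1.06 J/K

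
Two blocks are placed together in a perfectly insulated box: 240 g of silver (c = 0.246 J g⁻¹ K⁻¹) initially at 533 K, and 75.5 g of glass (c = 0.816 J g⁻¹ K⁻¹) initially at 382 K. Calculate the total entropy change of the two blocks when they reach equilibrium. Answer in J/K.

ΔS_total = 1.67 J/K

Energy balance: T_f = (m₁c₁T₁ + m₂c₂T₂)/(m₁c₁ + m₂c₂) = 455.89 K.
ΔS₁ = m₁c₁ ln(T_f/T₁) = 59.04 × ln(455.89/533) = -9.2258 J/K.
ΔS₂ = m₂c₂ ln(T_f/T₂) = 61.608 × ln(455.89/382) = 10.895 J/K.
ΔS_total = -9.2258 + 10.895 = 1.67 J/K.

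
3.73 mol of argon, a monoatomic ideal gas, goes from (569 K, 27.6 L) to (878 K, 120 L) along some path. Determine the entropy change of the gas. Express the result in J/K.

ΔS = 65.8 J/K

Entropy is a state function: ΔS = nC_V ln(T₂/T₁) + nR ln(V₂/V₁), with C_V = 3R/2 = 12.47 J mol⁻¹ K⁻¹ for a monoatomic ideal gas.
ΔS = 3.73 × [12.47 × ln(878/569) + 8.314 × ln(120/27.6)] = 65.8 J/K.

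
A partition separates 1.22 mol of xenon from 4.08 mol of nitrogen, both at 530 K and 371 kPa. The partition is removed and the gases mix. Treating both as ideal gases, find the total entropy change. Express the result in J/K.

Mole fractions: x_A = 1.22/5.3 = 0.23, x_B = 0.77.
ΔS_mix = −R(n_A ln x_A + n_B ln x_B) = −8.314 × (1.22 ln 0.23 + 4.08 ln 0.77) = 23.8 J/K.

ΔS_mix = 23.8 J/K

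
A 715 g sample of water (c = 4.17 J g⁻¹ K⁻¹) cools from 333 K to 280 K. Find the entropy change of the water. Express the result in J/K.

ΔS = ∫dQ_rev/T = m c ln(T₂/T₁) = 715 × 4.17 × ln(280/333) = -517 J/K.

ΔS = -517 J/K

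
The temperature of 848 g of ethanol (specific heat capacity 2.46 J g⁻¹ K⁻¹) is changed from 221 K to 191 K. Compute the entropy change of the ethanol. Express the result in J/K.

ΔS = -304 J/K

ΔS = ∫dQ_rev/T = m c ln(T₂/T₁) = 848 × 2.46 × ln(191/221) = -304 J/K.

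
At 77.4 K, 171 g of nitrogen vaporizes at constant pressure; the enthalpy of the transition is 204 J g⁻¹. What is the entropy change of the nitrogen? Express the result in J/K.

Heat absorbed by the substance: Q = mL = 171 × 204 = 34884 J.
At constant T, ΔS = Q_rev/T = 34884 / 77.4 = 451 J/K.

ΔS = 451 J/K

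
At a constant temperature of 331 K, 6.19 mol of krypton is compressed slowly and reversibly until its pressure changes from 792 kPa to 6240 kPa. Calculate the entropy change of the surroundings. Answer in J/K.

For an isothermal ideal gas ΔS_gas = nR ln(P₁/P₂) = 6.19 × 8.314 × ln(792/6240) = -106 J/K.
The process is reversible, so ΔS_surr = −ΔS_gas = 106 J/K and ΔS_universe = 0.

ΔS_surr = 106 J/K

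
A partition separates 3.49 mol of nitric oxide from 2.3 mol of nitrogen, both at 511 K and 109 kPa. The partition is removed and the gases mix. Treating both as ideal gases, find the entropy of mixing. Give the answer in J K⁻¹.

ΔS_mix = 32.3 J/K

Mole fractions: x_A = 3.49/5.79 = 0.603, x_B = 0.397.
ΔS_mix = −R(n_A ln x_A + n_B ln x_B) = −8.314 × (3.49 ln 0.603 + 2.3 ln 0.397) = 32.3 J/K.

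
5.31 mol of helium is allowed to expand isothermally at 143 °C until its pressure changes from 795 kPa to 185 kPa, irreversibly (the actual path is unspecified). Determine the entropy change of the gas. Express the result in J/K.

ΔS_gas = 64.4 J/K

Entropy is a state function, so ΔS_gas depends only on the end states.
For an isothermal ideal gas ΔS_gas = nR ln(P₁/P₂) = 5.31 × 8.314 × ln(795/185) = 64.4 J/K.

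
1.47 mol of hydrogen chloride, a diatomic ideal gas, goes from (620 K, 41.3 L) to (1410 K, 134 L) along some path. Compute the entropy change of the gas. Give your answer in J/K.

Entropy is a state function: ΔS = nC_V ln(T₂/T₁) + nR ln(V₂/V₁), with C_V = 5R/2 = 20.79 J mol⁻¹ K⁻¹ for a diatomic ideal gas.
ΔS = 1.47 × [20.79 × ln(1410/620) + 8.314 × ln(134/41.3)] = 39.5 J/K.

ΔS = 39.5 J/K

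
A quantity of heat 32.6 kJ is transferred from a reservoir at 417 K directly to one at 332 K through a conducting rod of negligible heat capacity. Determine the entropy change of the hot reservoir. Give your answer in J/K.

ΔS_hot = -78.2 J/K

The hot reservoir loses heat Q, so ΔS_hot = −Q/T_H = −32600/417 = -78.2 J/K.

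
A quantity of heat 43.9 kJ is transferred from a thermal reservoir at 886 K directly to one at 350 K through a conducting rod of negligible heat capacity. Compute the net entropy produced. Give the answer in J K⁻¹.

ΔS_hot = −Q/T_H = −43900/886 = -49.55 J/K and ΔS_cold = +Q/T_C = 43900/350 = 125.4 J/K.
ΔS_total = -49.55 + 125.4 = 75.9 J/K, positive as the second law requires.

ΔS_total = 75.9 J/K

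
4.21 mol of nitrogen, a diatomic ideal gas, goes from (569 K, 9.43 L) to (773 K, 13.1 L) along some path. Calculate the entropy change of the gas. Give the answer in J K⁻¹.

Entropy is a state function: ΔS = nC_V ln(T₂/T₁) + nR ln(V₂/V₁), with C_V = 5R/2 = 20.79 J mol⁻¹ K⁻¹ for a diatomic ideal gas.
ΔS = 4.21 × [20.79 × ln(773/569) + 8.314 × ln(13.1/9.43)] = 38.3 J/K.

ΔS = 38.3 J/K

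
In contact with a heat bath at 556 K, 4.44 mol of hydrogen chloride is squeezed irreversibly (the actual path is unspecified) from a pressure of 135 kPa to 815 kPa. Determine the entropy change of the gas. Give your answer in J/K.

Entropy is a state function, so ΔS_gas depends only on the end states.
For an isothermal ideal gas ΔS_gas = nR ln(P₁/P₂) = 4.44 × 8.314 × ln(135/815) = -66.4 J/K.

ΔS_gas = -66.4 J/K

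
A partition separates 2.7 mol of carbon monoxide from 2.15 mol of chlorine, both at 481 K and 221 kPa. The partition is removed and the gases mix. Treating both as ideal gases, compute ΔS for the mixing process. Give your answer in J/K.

ΔS_mix = 27.7 J/K

Mole fractions: x_A = 2.7/4.85 = 0.557, x_B = 0.443.
ΔS_mix = −R(n_A ln x_A + n_B ln x_B) = −8.314 × (2.7 ln 0.557 + 2.15 ln 0.443) = 27.7 J/K.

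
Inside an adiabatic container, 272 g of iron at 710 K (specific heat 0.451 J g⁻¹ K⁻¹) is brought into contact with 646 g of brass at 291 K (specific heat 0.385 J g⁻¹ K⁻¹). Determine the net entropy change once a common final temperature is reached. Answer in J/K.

Energy balance: T_f = (m₁c₁T₁ + m₂c₂T₂)/(m₁c₁ + m₂c₂) = 429.4 K.
ΔS₁ = m₁c₁ ln(T_f/T₁) = 122.672 × ln(429.4/710) = -61.69 J/K.
ΔS₂ = m₂c₂ ln(T_f/T₂) = 248.71 × ln(429.4/291) = 96.76 J/K.
ΔS_total = -61.69 + 96.76 = 35.1 J/K.

ΔS_total = 35.1 J/K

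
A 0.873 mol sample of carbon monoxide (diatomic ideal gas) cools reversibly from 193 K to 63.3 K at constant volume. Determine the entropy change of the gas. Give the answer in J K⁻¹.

At constant volume, ΔS = nC_V ln(T₂/T₁) with C_V = 5R/2 = 20.79 J mol⁻¹ K⁻¹.
ΔS = 0.873 × 20.79 × ln(63.3/193) = -20.2 J/K.

ΔS = -20.2 J/K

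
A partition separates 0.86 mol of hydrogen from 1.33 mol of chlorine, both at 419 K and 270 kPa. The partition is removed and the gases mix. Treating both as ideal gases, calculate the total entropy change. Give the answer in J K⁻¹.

ΔS_mix = 12.2 J/K

Mole fractions: x_A = 0.86/2.19 = 0.393, x_B = 0.607.
ΔS_mix = −R(n_A ln x_A + n_B ln x_B) = −8.314 × (0.86 ln 0.393 + 1.33 ln 0.607) = 12.2 J/K.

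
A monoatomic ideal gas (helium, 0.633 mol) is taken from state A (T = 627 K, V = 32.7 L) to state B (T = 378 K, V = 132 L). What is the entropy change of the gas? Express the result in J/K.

Entropy is a state function: ΔS = nC_V ln(T₂/T₁) + nR ln(V₂/V₁), with C_V = 3R/2 = 12.47 J mol⁻¹ K⁻¹ for a monoatomic ideal gas.
ΔS = 0.633 × [12.47 × ln(378/627) + 8.314 × ln(132/32.7)] = 3.35 J/K.

ΔS = 3.35 J/K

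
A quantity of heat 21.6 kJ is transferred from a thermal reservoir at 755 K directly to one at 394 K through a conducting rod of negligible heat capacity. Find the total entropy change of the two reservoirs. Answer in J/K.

ΔS_total = 26.2 J/K

ΔS_hot = −Q/T_H = −21600/755 = -28.61 J/K and ΔS_cold = +Q/T_C = 21600/394 = 54.82 J/K.
ΔS_total = -28.61 + 54.82 = 26.2 J/K, positive as the second law requires.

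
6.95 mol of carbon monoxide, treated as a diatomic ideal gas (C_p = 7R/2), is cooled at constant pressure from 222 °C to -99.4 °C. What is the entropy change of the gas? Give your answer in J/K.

ΔS = -212 J/K

In kelvin: T₁ = 495.15 K, T₂ = 173.75 K. At constant pressure, ΔS = nC_p ln(T₂/T₁) with C_p = 7R/2 = 29.1 J mol⁻¹ K⁻¹.
ΔS = 6.95 × 29.1 × ln(173.75/495.15) = -212 J/K.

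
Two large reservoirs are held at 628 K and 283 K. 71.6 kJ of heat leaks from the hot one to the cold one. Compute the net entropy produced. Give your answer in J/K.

ΔS_total = 139 J/K

ΔS_hot = −Q/T_H = −71600/628 = -114 J/K and ΔS_cold = +Q/T_C = 71600/283 = 253 J/K.
ΔS_total = -114 + 253 = 139 J/K, positive as the second law requires.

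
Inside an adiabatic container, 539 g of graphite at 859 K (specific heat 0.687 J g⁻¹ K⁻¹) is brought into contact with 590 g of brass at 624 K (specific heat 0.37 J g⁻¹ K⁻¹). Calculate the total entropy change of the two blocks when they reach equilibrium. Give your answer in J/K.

Energy balance: T_f = (m₁c₁T₁ + m₂c₂T₂)/(m₁c₁ + m₂c₂) = 771.84 K.
ΔS₁ = m₁c₁ ln(T_f/T₁) = 370.293 × ln(771.84/859) = -39.62 J/K.
ΔS₂ = m₂c₂ ln(T_f/T₂) = 218.3 × ln(771.84/624) = 46.42 J/K.
ΔS_total = -39.62 + 46.42 = 6.8 J/K.

ΔS_total = 6.8 J/K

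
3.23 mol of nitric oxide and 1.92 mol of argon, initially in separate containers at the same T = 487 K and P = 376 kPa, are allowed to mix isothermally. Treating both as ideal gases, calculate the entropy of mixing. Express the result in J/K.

Mole fractions: x_A = 3.23/5.15 = 0.627, x_B = 0.373.
ΔS_mix = −R(n_A ln x_A + n_B ln x_B) = −8.314 × (3.23 ln 0.627 + 1.92 ln 0.373) = 28.3 J/K.

ΔS_mix = 28.3 J/K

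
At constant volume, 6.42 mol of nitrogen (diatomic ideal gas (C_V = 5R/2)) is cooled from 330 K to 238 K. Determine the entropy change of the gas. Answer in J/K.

ΔS = -43.6 J/K

At constant volume, ΔS = nC_V ln(T₂/T₁) with C_V = 5R/2 = 20.79 J mol⁻¹ K⁻¹.
ΔS = 6.42 × 20.79 × ln(238/330) = -43.6 J/K.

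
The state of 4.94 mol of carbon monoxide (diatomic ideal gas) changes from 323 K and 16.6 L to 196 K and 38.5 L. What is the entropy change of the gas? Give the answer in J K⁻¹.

Entropy is a state function: ΔS = nC_V ln(T₂/T₁) + nR ln(V₂/V₁), with C_V = 5R/2 = 20.79 J mol⁻¹ K⁻¹ for a diatomic ideal gas.
ΔS = 4.94 × [20.79 × ln(196/323) + 8.314 × ln(38.5/16.6)] = -16.7 J/K.

ΔS = -16.7 J/K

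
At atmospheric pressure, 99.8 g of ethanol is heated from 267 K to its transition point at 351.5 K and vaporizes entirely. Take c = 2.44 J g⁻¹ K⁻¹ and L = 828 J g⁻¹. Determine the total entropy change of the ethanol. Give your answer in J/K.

Warming step: ΔS₁ = m c ln(T_tr/T_i) = 99.8 × 2.44 × ln(351.5/267) = 66.96 J/K.
Phase change: ΔS₂ = +mL/T_tr = 99.8 × 828 / 351.5 = 235.1 J/K.
ΔS_total = (66.96) + (235.1) = 302 J/K.

ΔS = 302 J/K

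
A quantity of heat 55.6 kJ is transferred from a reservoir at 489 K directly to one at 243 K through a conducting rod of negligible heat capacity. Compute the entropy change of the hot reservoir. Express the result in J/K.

The hot reservoir loses heat Q, so ΔS_hot = −Q/T_H = −55600/489 = -114 J/K.

ΔS_hot = -114 J/K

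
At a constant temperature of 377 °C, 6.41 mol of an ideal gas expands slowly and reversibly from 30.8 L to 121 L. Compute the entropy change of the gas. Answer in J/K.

For an isothermal ideal gas ΔS_gas = nR ln(V₂/V₁) = 6.41 × 8.314 × ln(121/30.8) = 72.9 J/K.

ΔS_gas = 72.9 J/K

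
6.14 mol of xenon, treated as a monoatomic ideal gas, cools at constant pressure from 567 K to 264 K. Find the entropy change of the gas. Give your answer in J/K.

At constant pressure, ΔS = nC_p ln(T₂/T₁) with C_p = 5R/2 = 20.79 J mol⁻¹ K⁻¹.
ΔS = 6.14 × 20.79 × ln(264/567) = -97.6 J/K.

ΔS = -97.6 J/K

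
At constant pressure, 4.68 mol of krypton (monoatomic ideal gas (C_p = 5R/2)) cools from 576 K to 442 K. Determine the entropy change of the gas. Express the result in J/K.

ΔS = -25.8 J/K

At constant pressure, ΔS = nC_p ln(T₂/T₁) with C_p = 5R/2 = 20.79 J mol⁻¹ K⁻¹.
ΔS = 4.68 × 20.79 × ln(442/576) = -25.8 J/K.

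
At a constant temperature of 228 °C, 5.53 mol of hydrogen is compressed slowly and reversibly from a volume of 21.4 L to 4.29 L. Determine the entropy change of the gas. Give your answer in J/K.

ΔS_gas = -73.9 J/K

For an isothermal ideal gas ΔS_gas = nR ln(V₂/V₁) = 5.53 × 8.314 × ln(4.29/21.4) = -73.9 J/K.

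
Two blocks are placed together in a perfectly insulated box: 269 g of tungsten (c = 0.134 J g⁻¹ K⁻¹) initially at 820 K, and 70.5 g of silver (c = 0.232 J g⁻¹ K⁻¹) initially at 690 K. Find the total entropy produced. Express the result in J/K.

Energy balance: T_f = (m₁c₁T₁ + m₂c₂T₂)/(m₁c₁ + m₂c₂) = 779.42 K.
ΔS₁ = m₁c₁ ln(T_f/T₁) = 36.046 × ln(779.42/820) = -1.829 J/K.
ΔS₂ = m₂c₂ ln(T_f/T₂) = 16.356 × ln(779.42/690) = 1.993 J/K.
ΔS_total = -1.829 + 1.993 = 0.164 J/K.

ΔS_total = 0.164 J/K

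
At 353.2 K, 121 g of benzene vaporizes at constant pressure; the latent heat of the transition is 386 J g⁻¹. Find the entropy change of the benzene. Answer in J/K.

ΔS = 132 J/K

Heat absorbed by the substance: Q = mL = 121 × 386 = 46706 J.
At constant T, ΔS = Q_rev/T = 46706 / 353.2 = 132 J/K.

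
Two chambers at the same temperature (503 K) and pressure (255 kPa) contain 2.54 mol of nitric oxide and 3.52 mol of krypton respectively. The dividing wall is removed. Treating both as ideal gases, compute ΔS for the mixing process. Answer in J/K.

ΔS_mix = 34.3 J/K

Mole fractions: x_A = 2.54/6.06 = 0.419, x_B = 0.581.
ΔS_mix = −R(n_A ln x_A + n_B ln x_B) = −8.314 × (2.54 ln 0.419 + 3.52 ln 0.581) = 34.3 J/K.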